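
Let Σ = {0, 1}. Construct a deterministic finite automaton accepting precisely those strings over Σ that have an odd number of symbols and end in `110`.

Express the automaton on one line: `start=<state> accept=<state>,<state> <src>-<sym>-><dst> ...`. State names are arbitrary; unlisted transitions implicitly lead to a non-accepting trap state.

Run two small machines in parallel and take their product. The first has 2 states tracking the input length modulo 2; the second has 4 states tracking how much of the suffix `110` has currently been matched. A product state is a pair (one from each), accepting exactly when both do.
With 8 states:
        0   1  
>  q0   q1  q2 
   q1   q0  q3 
   q2   q0  q4 
   q3   q1  q5 
   q4   q6  q5 
   q5   q7  q4 
 * q6   q0  q3 
   q7   q1  q2 
(> = start, * = accepting)

start=q0 accept=q6 q0-0->q1 q0-1->q2 q1-0->q0 q1-1->q3 q2-0->q0 q2-1->q4 q3-0->q1 q3-1->q5 q4-0->q6 q4-1->q5 q5-0->q7 q5-1->q4 q6-0->q0 q6-1->q3 q7-0->q1 q7-1->q2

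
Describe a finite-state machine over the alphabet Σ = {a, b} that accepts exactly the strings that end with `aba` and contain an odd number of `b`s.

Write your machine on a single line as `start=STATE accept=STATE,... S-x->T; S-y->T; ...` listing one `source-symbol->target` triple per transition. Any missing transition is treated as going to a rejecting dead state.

start=q0; accept=q5; q0-a->q1; q0-b->q2; q1-a->q1; q1-b->q3; q2-a->q4; q2-b->q0; q3-a->q5; q3-b->q0; q4-a->q4; q4-b->q6; q5-a->q4; q5-b->q6; q6-a->q7; q6-b->q2; q7-a->q1; q7-b->q3

Handle the two conditions separately and then intersect. One (4 states) tracks how much of the suffix `aba` has currently been matched; the other (2 states) tracks the count of `b`s modulo 2. Each combined state is a pair, one component from each; accept when both components accept.
An 8-state machine:
        a   b  
>  q0   q1  q2 
   q1   q1  q3 
   q2   q4  q0 
   q3   q5  q0 
   q4   q4  q6 
 * q5   q4  q6 
   q6   q7  q2 
   q7   q1  q3 
(> = start, * = accepting)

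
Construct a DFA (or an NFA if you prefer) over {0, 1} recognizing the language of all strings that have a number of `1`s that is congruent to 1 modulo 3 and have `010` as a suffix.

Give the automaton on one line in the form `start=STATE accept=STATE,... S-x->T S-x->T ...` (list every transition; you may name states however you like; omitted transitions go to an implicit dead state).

start=q0 accept=q6 q0-0->q1 q0-1->q2 q1-0->q1 q1-1->q3 q2-0->q4 q2-1->q5 q3-0->q6 q3-1->q5 q4-0->q4 q4-1->q7 q5-0->q8 q5-1->q0 q6-0->q4 q6-1->q7 q7-0->q9 q7-1->q0 q8-0->q8 q8-1->q10 q9-0->q8 q9-1->q10 q10-0->q11 q10-1->q2 q11-0->q1 q11-1->q3

Run two small machines in parallel and take their product. One (3 states) tracks the count of `1`s modulo 3; the other (4 states) tracks how much of the suffix `010` has currently been matched. Each combined state is a pair, one component from each; accept when both components accept.
          0    1  
>  q0     q1   q2 
   q1     q1   q3 
   q2     q4   q5 
   q3     q6   q5 
   q4     q4   q7 
   q5     q8   q0 
 * q6     q4   q7 
   q7     q9   q0 
   q8     q8  q10 
   q9     q8  q10 
   q10   q11   q2 
   q11    q1   q3 
(> = start, * = accepting)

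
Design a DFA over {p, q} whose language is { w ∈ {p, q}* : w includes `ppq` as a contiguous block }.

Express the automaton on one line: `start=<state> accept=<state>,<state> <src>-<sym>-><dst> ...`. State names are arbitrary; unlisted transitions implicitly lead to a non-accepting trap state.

start=S0 accept=S3 S0-p->S1 S0-q->S0 S1-p->S2 S1-q->S0 S2-p->S2 S2-q->S3 S3-p->S3 S3-q->S3

States S0..S2 record the length of the longest prefix of `ppq` that matches the current input suffix. Reaching S3 means `ppq` has been seen, and we stay there forever. Accept from S3.
A 4-state machine:
        p   q  
>  S0   S1  S0 
   S1   S2  S0 
   S2   S2  S3 
 * S3   S3  S3 
(> = start, * = accepting)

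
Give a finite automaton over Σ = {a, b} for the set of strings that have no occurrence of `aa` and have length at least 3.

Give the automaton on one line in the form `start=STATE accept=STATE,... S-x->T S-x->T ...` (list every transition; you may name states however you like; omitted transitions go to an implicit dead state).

Run two small machines in parallel and take their product. The first has 3 states tracking partial matches of the forbidden pattern `aa`; the second has 5 states tracking the input length, saturating at 4. A product state is a pair (one from each), accepting exactly when both do. After merging equivalent states the machine shrinks.
With 8 states:
        a   b  
>  S0   S1  S2 
   S1   S3  S4 
   S2   S5  S4 
   S3   S3  S3 
   S4   S6  S7 
   S5   S3  S7 
 * S6   S3  S7 
 * S7   S6  S7 
(> = start, * = accepting)

start=S0 accept=S6,S7 S0-a->S1 S0-b->S2 S1-a->S3 S1-b->S4 S2-a->S5 S2-b->S4 S3-a->S3 S3-b->S3 S4-a->S6 S4-b->S7 S5-a->S3 S5-b->S7 S6-a->S3 S6-b->S7 S7-a->S6 S7-b->S7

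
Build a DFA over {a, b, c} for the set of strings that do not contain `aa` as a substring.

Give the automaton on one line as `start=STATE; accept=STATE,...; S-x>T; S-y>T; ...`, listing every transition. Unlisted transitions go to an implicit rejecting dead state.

start=q0; accept=q0,q1; q0-a>q1; q0-b>q0; q0-c>q0; q1-a>q2; q1-b>q0; q1-c>q0; q2-a>q2; q2-b>q2; q2-c>q2

Track partial matches of the forbidden pattern `aa`. State q2 is a dead state reached once `aa` has occurred; every other state accepts. q0 means no part of `aa` is currently matched.
3 states suffice.
        a   b   c  
>* q0   q1  q0  q0 
 * q1   q2  q0  q0 
   q2   q2  q2  q2 
(> = start, * = accepting)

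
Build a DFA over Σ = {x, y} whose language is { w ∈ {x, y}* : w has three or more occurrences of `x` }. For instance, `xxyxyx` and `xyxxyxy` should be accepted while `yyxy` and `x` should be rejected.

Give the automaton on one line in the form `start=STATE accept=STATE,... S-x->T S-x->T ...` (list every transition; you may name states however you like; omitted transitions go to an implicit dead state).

start=A accept=D,E A-x->B A-y->A B-x->C B-y->B C-x->D C-y->C D-x->E D-y->D E-x->E E-y->E

Count `x`s, saturating at 4: states A through D mean 0 through 3 `x`s seen; E means more than 3. Each `x` increments (capped at E); other symbols loop. Accept from {D, E}.
A 5-state machine:
       x  y 
>  A   B  A 
   B   C  B 
   C   D  C 
 * D   E  D 
 * E   E  E 
(> = start, * = accepting)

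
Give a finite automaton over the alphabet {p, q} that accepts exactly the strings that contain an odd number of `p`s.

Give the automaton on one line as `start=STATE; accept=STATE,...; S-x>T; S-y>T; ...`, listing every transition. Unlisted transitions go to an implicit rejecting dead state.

The only thing that matters is how many `p`s have appeared, reduced mod 2. Use one state per residue: S0 for 0, …, S1 for 1. Reading `p` moves to the next residue; anything else stays put. S1 is accepting.
        p   q  
>  S0   S1  S0 
 * S1   S0  S1 
(> = start, * = accepting)

start=S0; accept=S1; S0-p>S1; S0-q>S0; S1-p>S0; S1-q>S1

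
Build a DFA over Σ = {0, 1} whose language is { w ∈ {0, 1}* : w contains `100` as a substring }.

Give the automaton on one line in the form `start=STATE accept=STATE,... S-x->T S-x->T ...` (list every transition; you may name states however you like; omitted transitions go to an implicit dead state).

start=A accept=D A-0->A A-1->B B-0->C B-1->B C-0->D C-1->B D-0->D D-1->D

States A..C record the length of the longest prefix of `100` that matches the current input suffix. Reaching D means `100` has been seen, and we stay there forever. Accept from D.
4 states suffice.
       0  1 
>  A   A  B 
   B   C  B 
   C   D  B 
 * D   D  D 
(> = start, * = accepting)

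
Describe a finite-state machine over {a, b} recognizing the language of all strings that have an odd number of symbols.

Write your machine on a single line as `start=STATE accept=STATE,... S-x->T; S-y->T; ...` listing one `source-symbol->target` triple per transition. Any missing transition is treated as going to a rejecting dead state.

Only the length mod 2 matters, so use a 2-cycle: from any state, every input symbol moves to the next state, wrapping S1 back to S0. Mark S1 accepting.
A 2-state machine:
        a   b  
>  S0   S1  S1 
 * S1   S0  S0 
(> = start, * = accepting)

start=S0; accept=S1; S0-a->S1; S0-b->S1; S1-a->S0; S1-b->S0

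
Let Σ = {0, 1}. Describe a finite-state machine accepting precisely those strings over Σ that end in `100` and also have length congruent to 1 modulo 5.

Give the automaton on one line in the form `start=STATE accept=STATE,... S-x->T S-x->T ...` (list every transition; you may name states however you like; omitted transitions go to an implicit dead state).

Handle the two conditions separately and then intersect. The first has 4 states tracking how much of the suffix `100` has currently been matched; the second has 5 states tracking the input length modulo 5. A product state is a pair (one from each), accepting exactly when both do. Minimizing collapses redundant product states.
       0  1 
>  A   B  B 
   B   C  C 
   C   D  D 
   D   E  F 
   E   A  A 
   F   G  A 
   G   H  B 
 * H   C  C 
(> = start, * = accepting)

start=A accept=H A-0->B A-1->B B-0->C B-1->C C-0->D C-1->D D-0->E D-1->F E-0->A E-1->A F-0->G F-1->A G-0->H G-1->B H-0->C H-1->C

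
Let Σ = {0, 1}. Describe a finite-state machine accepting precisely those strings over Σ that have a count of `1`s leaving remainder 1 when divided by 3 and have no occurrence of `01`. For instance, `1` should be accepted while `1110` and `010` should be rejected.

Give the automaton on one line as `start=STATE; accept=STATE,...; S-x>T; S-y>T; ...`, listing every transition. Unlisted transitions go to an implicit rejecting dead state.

start=S0; accept=S2,S4; S0-0>S1; S0-1>S2; S1-0>S1; S1-1>S3; S2-0>S4; S2-1>S5; S3-0>S3; S3-1>S6; S4-0>S4; S4-1>S6; S5-0>S7; S5-1>S0; S6-0>S6; S6-1>S8; S7-0>S7; S7-1>S8; S8-0>S8; S8-1>S3

Handle the two conditions separately and then intersect. The first has 3 states tracking the count of `1`s modulo 3; the second has 3 states tracking partial matches of the forbidden pattern `01`. A product state is a pair (one from each), accepting exactly when both do.
9 states suffice.
        0   1  
>  S0   S1  S2 
   S1   S1  S3 
 * S2   S4  S5 
   S3   S3  S6 
 * S4   S4  S6 
   S5   S7  S0 
   S6   S6  S8 
   S7   S7  S8 
   S8   S8  S3 
(> = start, * = accepting)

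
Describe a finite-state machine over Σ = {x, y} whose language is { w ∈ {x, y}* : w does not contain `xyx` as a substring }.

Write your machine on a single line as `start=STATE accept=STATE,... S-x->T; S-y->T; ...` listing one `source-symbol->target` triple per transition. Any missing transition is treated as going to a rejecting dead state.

This is the complement of 'contains `xyx`'. Use the same substring-matching states — q0 through q3 holding how much of `xyx` has just been matched — but flip the accepting set: everything except the trap q3 accepts.
        x   y  
>* q0   q1  q0 
 * q1   q1  q2 
 * q2   q3  q0 
   q3   q3  q3 
(> = start, * = accepting)

start=q0; accept=q0,q1,q2; q0-x->q1; q0-y->q0; q1-x->q1; q1-y->q2; q2-x->q3; q2-y->q0; q3-x->q3; q3-y->q3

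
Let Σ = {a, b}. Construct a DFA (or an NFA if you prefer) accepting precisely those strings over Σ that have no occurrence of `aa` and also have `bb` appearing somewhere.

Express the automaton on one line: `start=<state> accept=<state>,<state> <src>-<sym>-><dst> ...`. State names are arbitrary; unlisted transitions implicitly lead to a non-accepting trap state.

Build one automaton per condition and run them in lockstep. One (3 states) tracks partial matches of the forbidden pattern `aa`; the other (3 states) tracks whether and how much of `bb` has been seen. Each combined state is a pair, one component from each; accept when both components accept. After merging equivalent states the machine shrinks.
A 6-state machine:
        a   b  
>  S0   S1  S2 
   S1   S3  S2 
   S2   S1  S4 
   S3   S3  S3 
 * S4   S5  S4 
 * S5   S3  S4 
(> = start, * = accepting)

start=S0 accept=S4,S5 S0-a->S1 S0-b->S2 S1-a->S3 S1-b->S2 S2-a->S1 S2-b->S4 S3-a->S3 S3-b->S3 S4-a->S5 S4-b->S4 S5-a->S3 S5-b->S4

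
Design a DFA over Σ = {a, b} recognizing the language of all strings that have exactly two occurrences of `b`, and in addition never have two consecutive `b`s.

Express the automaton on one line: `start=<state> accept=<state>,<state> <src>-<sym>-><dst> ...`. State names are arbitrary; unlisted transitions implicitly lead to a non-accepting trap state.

Run two small machines in parallel and take their product. One (4 states) tracks the count of `b`s, saturating at 3; the other (3 states) tracks partial matches of the forbidden pattern `bb`. Each combined state is a pair, one component from each; accept when both components accept. After merging equivalent states the machine shrinks.
A 5-state machine:
        a   b  
>  q0   q0  q1 
   q1   q2  q3 
   q2   q2  q4 
   q3   q3  q3 
 * q4   q4  q3 
(> = start, * = accepting)

start=q0 accept=q4 q0-a->q0 q0-b->q1 q1-a->q2 q1-b->q3 q2-a->q2 q2-b->q4 q3-a->q3 q3-b->q3 q4-a->q4 q4-b->q3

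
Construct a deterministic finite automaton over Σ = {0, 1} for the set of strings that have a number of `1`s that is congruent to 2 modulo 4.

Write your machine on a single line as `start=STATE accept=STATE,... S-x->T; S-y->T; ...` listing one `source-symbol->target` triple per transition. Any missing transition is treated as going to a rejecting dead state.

The only thing that matters is how many `1`s have appeared, reduced mod 4. Use one state per residue: A for 0, …, D for 3. Reading `1` moves to the next residue; anything else stays put. C is accepting.
With 4 states:
       0  1 
>  A   A  B 
   B   B  C 
 * C   C  D 
   D   D  A 
(> = start, * = accepting)

start=A; accept=C; A-0->A; A-1->B; B-0->B; B-1->C; C-0->C; C-1->D; D-0->D; D-1->A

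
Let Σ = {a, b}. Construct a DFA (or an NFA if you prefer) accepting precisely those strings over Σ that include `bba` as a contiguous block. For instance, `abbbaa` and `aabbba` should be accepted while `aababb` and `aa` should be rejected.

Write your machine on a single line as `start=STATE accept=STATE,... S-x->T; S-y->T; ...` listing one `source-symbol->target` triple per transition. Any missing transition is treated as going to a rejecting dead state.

start=S0; accept=S3; S0-a->S0; S0-b->S1; S1-a->S0; S1-b->S2; S2-a->S3; S2-b->S2; S3-a->S3; S3-b->S3

States S0..S2 record the length of the longest prefix of `bba` that matches the current input suffix. Reaching S3 means `bba` has been seen, and we stay there forever. Accept from S3.
A 4-state machine:
        a   b  
>  S0   S0  S1 
   S1   S0  S2 
   S2   S3  S2 
 * S3   S3  S3 
(> = start, * = accepting)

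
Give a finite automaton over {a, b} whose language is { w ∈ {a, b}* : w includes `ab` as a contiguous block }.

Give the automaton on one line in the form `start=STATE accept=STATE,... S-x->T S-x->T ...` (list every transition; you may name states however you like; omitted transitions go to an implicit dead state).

States q0..q1 record the length of the longest prefix of `ab` that matches the current input suffix. Reaching q2 means `ab` has been seen, and we stay there forever. Accept from q2.
        a   b  
>  q0   q1  q0 
   q1   q1  q2 
 * q2   q2  q2 
(> = start, * = accepting)

start=q0 accept=q2 q0-a->q1 q0-b->q0 q1-a->q1 q1-b->q2 q2-a->q2 q2-b->q2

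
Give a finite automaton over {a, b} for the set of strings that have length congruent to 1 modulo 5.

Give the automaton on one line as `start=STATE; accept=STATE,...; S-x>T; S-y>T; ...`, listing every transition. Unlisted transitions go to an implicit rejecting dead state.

start=q0; accept=q1; q0-a>q1; q0-b>q1; q1-a>q2; q1-b>q2; q2-a>q3; q2-b>q3; q3-a>q4; q3-b>q4; q4-a>q0; q4-b>q0

Count input length modulo 5: every symbol advances one step around the cycle q0 → q1 → q2 → q3 → q4 → q0. Accept at q1.
With 5 states:
        a   b  
>  q0   q1  q1 
 * q1   q2  q2 
   q2   q3  q3 
   q3   q4  q4 
   q4   q0  q0 
(> = start, * = accepting)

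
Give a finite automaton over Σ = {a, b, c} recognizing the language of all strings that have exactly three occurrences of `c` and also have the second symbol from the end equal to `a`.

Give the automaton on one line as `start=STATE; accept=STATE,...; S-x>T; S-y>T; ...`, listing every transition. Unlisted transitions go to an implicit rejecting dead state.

Handle the two conditions separately and then intersect. One (5 states) tracks the count of `c`s, saturating at 4; the other (13 states) tracks the last 2 symbols read. Each combined state is a pair, one component from each; accept when both components accept. Minimizing collapses redundant product states.
With 9 states:
        a   b   c  
>  q0   q0  q0  q1 
   q1   q1  q1  q2 
   q2   q3  q2  q4 
   q3   q3  q2  q5 
   q4   q6  q4  q7 
 * q5   q6  q4  q7 
   q6   q8  q5  q7 
   q7   q7  q7  q7 
 * q8   q8  q5  q7 
(> = start, * = accepting)

start=q0; accept=q5,q8; q0-a>q0; q0-b>q0; q0-c>q1; q1-a>q1; q1-b>q1; q1-c>q2; q2-a>q3; q2-b>q2; q2-c>q4; q3-a>q3; q3-b>q2; q3-c>q5; q4-a>q6; q4-b>q4; q4-c>q7; q5-a>q6; q5-b>q4; q5-c>q7; q6-a>q8; q6-b>q5; q6-c>q7; q7-a>q7; q7-b>q7; q7-c>q7; q8-a>q8; q8-b>q5; q8-c>q7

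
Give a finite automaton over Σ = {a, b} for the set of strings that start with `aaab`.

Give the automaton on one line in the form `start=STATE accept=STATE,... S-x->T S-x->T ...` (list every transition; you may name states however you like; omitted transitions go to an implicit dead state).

Check the first 4 symbols one by one: s0 through s3 record how many have matched `aaab` so far; any wrong symbol goes to the dead state s5. After all 4 match we enter the accepting sink s4.
With 6 states:
        a   b  
>  s0   s1  s5 
   s1   s2  s5 
   s2   s3  s5 
   s3   s5  s4 
 * s4   s4  s4 
   s5   s5  s5 
(> = start, * = accepting)

start=s0 accept=s4 s0-a->s1 s0-b->s5 s1-a->s2 s1-b->s5 s2-a->s3 s2-b->s5 s3-a->s5 s3-b->s4 s4-a->s4 s4-b->s4 s5-a->s5 s5-b->s5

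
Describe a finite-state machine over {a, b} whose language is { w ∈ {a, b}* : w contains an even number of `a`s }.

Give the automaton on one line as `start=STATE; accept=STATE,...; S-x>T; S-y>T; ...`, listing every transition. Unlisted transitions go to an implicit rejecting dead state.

Keep the running count of `a`s modulo 2: each `a` advances along the cycle q0 → q1 → q0 while other symbols loop. Accept at q0.
With 2 states:
        a   b  
>* q0   q1  q0 
   q1   q0  q1 
(> = start, * = accepting)

start=q0; accept=q0; q0-a>q1; q0-b>q0; q1-a>q0; q1-b>q1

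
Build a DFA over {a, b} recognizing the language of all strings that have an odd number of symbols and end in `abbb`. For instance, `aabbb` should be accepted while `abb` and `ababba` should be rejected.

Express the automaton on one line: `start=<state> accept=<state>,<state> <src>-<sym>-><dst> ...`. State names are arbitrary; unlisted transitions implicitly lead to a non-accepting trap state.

Handle the two conditions separately and then intersect. One (2 states) tracks the input length modulo 2; the other (5 states) tracks how much of the suffix `abbb` has currently been matched. Each combined state is a pair, one component from each; accept when both components accept. After merging equivalent states the machine shrinks.
6 states suffice.
        a   b  
>  q0   q1  q1 
   q1   q2  q0 
   q2   q1  q3 
   q3   q2  q4 
   q4   q1  q5 
 * q5   q2  q0 
(> = start, * = accepting)

start=q0 accept=q5 q0-a->q1 q0-b->q1 q1-a->q2 q1-b->q0 q2-a->q1 q2-b->q3 q3-a->q2 q3-b->q4 q4-a->q1 q4-b->q5 q5-a->q2 q5-b->q0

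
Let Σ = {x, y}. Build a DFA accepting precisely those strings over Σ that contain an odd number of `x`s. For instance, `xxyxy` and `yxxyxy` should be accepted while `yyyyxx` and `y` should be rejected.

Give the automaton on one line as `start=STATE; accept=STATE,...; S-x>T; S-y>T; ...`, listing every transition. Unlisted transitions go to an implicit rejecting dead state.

Keep the running count of `x`s modulo 2: each `x` advances along the cycle s0 → s1 → s0 while other symbols loop. Accept at s1.
2 states suffice.
        x   y  
>  s0   s1  s0 
 * s1   s0  s1 
(> = start, * = accepting)

start=s0; accept=s1; s0-x>s1; s0-y>s0; s1-x>s0; s1-y>s1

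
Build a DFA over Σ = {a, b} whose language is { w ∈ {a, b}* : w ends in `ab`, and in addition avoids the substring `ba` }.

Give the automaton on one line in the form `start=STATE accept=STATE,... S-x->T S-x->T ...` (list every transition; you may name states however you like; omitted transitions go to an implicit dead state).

start=S0 accept=S3 S0-a->S1 S0-b->S2 S1-a->S1 S1-b->S3 S2-a->S4 S2-b->S2 S3-a->S4 S3-b->S2 S4-a->S4 S4-b->S5 S5-a->S4 S5-b->S6 S6-a->S4 S6-b->S6

Build one automaton per condition and run them in lockstep. One (3 states) tracks how much of the suffix `ab` has currently been matched; the other (3 states) tracks partial matches of the forbidden pattern `ba`. Each combined state is a pair, one component from each; accept when both components accept.
With 7 states:
        a   b  
>  S0   S1  S2 
   S1   S1  S3 
   S2   S4  S2 
 * S3   S4  S2 
   S4   S4  S5 
   S5   S4  S6 
   S6   S4  S6 
(> = start, * = accepting)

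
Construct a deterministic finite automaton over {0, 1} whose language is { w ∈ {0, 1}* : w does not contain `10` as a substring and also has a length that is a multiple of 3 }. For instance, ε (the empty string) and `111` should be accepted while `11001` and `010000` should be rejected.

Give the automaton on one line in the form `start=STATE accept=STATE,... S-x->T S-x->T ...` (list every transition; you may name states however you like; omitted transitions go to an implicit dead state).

start=A accept=A,G A-0->B A-1->C B-0->D B-1->E C-0->F C-1->E D-0->A D-1->G E-0->H E-1->G F-0->H F-1->H G-0->I G-1->C H-0->I H-1->I I-0->F I-1->F

Build one automaton per condition and run them in lockstep. The first has 3 states tracking partial matches of the forbidden pattern `10`; the second has 3 states tracking the input length modulo 3. A product state is a pair (one from each), accepting exactly when both do.
A 9-state machine:
       0  1 
>* A   B  C 
   B   D  E 
   C   F  E 
   D   A  G 
   E   H  G 
   F   H  H 
 * G   I  C 
   H   I  I 
   I   F  F 
(> = start, * = accepting)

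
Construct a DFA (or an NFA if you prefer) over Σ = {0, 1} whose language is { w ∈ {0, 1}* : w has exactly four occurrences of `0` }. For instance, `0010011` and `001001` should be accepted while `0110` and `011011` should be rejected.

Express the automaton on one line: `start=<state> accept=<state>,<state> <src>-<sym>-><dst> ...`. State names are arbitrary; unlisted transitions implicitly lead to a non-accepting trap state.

start=s0 accept=s4 s0-0->s1 s0-1->s0 s1-0->s2 s1-1->s1 s2-0->s3 s2-1->s2 s3-0->s4 s3-1->s3 s4-0->s5 s4-1->s4 s5-0->s5 s5-1->s5

Count `0`s, saturating at 5: states s0 through s4 mean 0 through 4 `0`s seen; s5 means more than 4. Each `0` increments (capped at s5); other symbols loop. Accept from {s4}.
A 6-state machine:
        0   1  
>  s0   s1  s0 
   s1   s2  s1 
   s2   s3  s2 
   s3   s4  s3 
 * s4   s5  s4 
   s5   s5  s5 
(> = start, * = accepting)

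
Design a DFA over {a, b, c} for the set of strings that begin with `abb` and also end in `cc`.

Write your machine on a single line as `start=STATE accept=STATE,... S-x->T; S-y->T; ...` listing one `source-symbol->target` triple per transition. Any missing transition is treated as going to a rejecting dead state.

Build one automaton per condition and run them in lockstep. The first has 5 states tracking whether the input so far still matches the prefix `abb`; the second has 3 states tracking how much of the suffix `cc` has currently been matched. A product state is a pair (one from each), accepting exactly when both do. Equivalent product states are then merged.
With 7 states:
        a   b   c  
>  s0   s1  s2  s2 
   s1   s2  s3  s2 
   s2   s2  s2  s2 
   s3   s2  s4  s2 
   s4   s4  s4  s5 
   s5   s4  s4  s6 
 * s6   s4  s4  s6 
(> = start, * = accepting)

start=s0; accept=s6; s0-a->s1; s0-b->s2; s0-c->s2; s1-a->s2; s1-b->s3; s1-c->s2; s2-a->s2; s2-b->s2; s2-c->s2; s3-a->s2; s3-b->s4; s3-c->s2; s4-a->s4; s4-b->s4; s4-c->s5; s5-a->s4; s5-b->s4; s5-c->s6; s6-a->s4; s6-b->s4; s6-c->s6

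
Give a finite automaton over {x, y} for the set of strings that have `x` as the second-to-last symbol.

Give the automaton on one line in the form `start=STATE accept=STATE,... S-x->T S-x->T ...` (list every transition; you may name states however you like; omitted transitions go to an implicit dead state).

start=S0 accept=S3,S4 S0-x->S1 S0-y->S2 S1-x->S3 S1-y->S4 S2-x->S5 S2-y->S6 S3-x->S3 S3-y->S4 S4-x->S5 S4-y->S6 S5-x->S3 S5-y->S4 S6-x->S5 S6-y->S6

A DFA must remember the last 2 symbols (since which symbol is second-to-last isn't known until the input ends). Use one state per possible window of the last ≤2 symbols; accept from those whose window starts with `x`.
With 7 states:
        x   y  
>  S0   S1  S2 
   S1   S3  S4 
   S2   S5  S6 
 * S3   S3  S4 
 * S4   S5  S6 
   S5   S3  S4 
   S6   S5  S6 
(> = start, * = accepting)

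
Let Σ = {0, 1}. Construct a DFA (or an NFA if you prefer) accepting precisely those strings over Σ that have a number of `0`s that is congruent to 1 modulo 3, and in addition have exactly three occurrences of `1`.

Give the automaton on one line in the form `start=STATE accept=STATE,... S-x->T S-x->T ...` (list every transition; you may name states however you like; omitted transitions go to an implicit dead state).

start=s0 accept=s10 s0-0->s1 s0-1->s2 s1-0->s3 s1-1->s4 s2-0->s4 s2-1->s5 s3-0->s0 s3-1->s6 s4-0->s6 s4-1->s7 s5-0->s7 s5-1->s8 s6-0->s2 s6-1->s9 s7-0->s9 s7-1->s10 s8-0->s10 s8-1->s11 s9-0->s5 s9-1->s12 s10-0->s12 s10-1->s13 s11-0->s13 s11-1->s11 s12-0->s8 s12-1->s14 s13-0->s14 s13-1->s13 s14-0->s11 s14-1->s14

Run two small machines in parallel and take their product. The first has 3 states tracking the count of `0`s modulo 3; the second has 5 states tracking the count of `1`s, saturating at 4. A product state is a pair (one from each), accepting exactly when both do.
15 states suffice.
          0    1  
>  s0     s1   s2 
   s1     s3   s4 
   s2     s4   s5 
   s3     s0   s6 
   s4     s6   s7 
   s5     s7   s8 
   s6     s2   s9 
   s7     s9  s10 
   s8    s10  s11 
   s9     s5  s12 
 * s10   s12  s13 
   s11   s13  s11 
   s12    s8  s14 
   s13   s14  s13 
   s14   s11  s14 
(> = start, * = accepting)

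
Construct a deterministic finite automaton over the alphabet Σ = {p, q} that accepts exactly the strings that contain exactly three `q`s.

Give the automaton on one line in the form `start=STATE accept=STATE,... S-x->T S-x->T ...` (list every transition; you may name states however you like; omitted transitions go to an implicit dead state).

start=S0 accept=S3 S0-p->S0 S0-q->S1 S1-p->S1 S1-q->S2 S2-p->S2 S2-q->S3 S3-p->S3 S3-q->S4 S4-p->S4 S4-q->S4

Count `q`s, saturating at 4: states S0 through S3 mean 0 through 3 `q`s seen; S4 means more than 3. Each `q` increments (capped at S4); other symbols loop. Accept from {S3}.
With 5 states:
        p   q  
>  S0   S0  S1 
   S1   S1  S2 
   S2   S2  S3 
 * S3   S3  S4 
   S4   S4  S4 
(> = start, * = accepting)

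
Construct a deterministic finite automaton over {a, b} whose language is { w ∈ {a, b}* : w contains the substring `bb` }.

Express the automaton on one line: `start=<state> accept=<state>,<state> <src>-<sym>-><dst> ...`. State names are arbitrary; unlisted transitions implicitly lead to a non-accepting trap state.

Track how much of `bb` has been matched so far: state q0 is no progress, q2 is the absorbing accept state reached once `bb` has occurred. Intermediate states record partial matches; on a mismatch, fall back to the longest reusable overlap.
3 states suffice.
        a   b  
>  q0   q0  q1 
   q1   q0  q2 
 * q2   q2  q2 
(> = start, * = accepting)

start=q0 accept=q2 q0-a->q0 q0-b->q1 q1-a->q0 q1-b->q2 q2-a->q2 q2-b->q2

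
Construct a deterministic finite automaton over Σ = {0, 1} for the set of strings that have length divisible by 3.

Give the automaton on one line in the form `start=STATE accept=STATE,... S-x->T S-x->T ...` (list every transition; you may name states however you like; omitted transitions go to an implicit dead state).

Only the length mod 3 matters, so use a 3-cycle: from any state, every input symbol moves to the next state, wrapping q2 back to q0. Mark q0 accepting.
        0   1  
>* q0   q1  q1 
   q1   q2  q2 
   q2   q0  q0 
(> = start, * = accepting)

start=q0 accept=q0 q0-0->q1 q0-1->q1 q1-0->q2 q1-1->q2 q2-0->q0 q2-1->q0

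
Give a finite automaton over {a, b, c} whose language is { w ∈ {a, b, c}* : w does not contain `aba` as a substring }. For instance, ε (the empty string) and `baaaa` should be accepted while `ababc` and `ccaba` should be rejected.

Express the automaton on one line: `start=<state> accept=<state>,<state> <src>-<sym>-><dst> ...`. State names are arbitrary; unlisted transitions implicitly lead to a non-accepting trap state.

This is the complement of 'contains `aba`'. Use the same substring-matching states — q0 through q3 holding how much of `aba` has just been matched — but flip the accepting set: everything except the trap q3 accepts.
A 4-state machine:
        a   b   c  
>* q0   q1  q0  q0 
 * q1   q1  q2  q0 
 * q2   q3  q0  q0 
   q3   q3  q3  q3 
(> = start, * = accepting)

start=q0 accept=q0,q1,q2 q0-a->q1 q0-b->q0 q0-c->q0 q1-a->q1 q1-b->q2 q1-c->q0 q2-a->q3 q2-b->q0 q2-c->q0 q3-a->q3 q3-b->q3 q3-c->q3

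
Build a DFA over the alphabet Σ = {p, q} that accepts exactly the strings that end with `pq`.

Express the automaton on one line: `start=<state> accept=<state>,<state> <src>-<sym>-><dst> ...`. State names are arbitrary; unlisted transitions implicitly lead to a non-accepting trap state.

Remember how much of `pq` the current input suffix matches. State S0 means no match yet; S1 means the last symbol is `p`; S2 means the last 2 symbols are `pq`. Only S2 accepts. On a mismatch, fall back to the longest proper suffix that is still a prefix of `pq`.
A 3-state machine:
        p   q  
>  S0   S1  S0 
   S1   S1  S2 
 * S2   S1  S0 
(> = start, * = accepting)

start=S0 accept=S2 S0-p->S1 S0-q->S0 S1-p->S1 S1-q->S2 S2-p->S1 S2-q->S0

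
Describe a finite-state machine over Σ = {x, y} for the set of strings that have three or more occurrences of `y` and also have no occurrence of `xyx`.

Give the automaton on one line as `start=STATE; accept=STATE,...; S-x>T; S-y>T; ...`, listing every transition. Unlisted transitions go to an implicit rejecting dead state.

Handle the two conditions separately and then intersect. The first has 5 states tracking the count of `y`s, saturating at 4; the second has 4 states tracking partial matches of the forbidden pattern `xyx`. A product state is a pair (one from each), accepting exactly when both do. After merging equivalent states the machine shrinks.
12 states suffice.
          x    y  
>  S0     S1   S2 
   S1     S1   S3 
   S2     S4   S5 
   S3     S6   S5 
   S4     S4   S7 
   S5     S8   S9 
   S6     S6   S6 
   S7     S6   S9 
   S8     S8  S10 
 * S9    S11   S9 
 * S10    S6   S9 
 * S11   S11  S10 
(> = start, * = accepting)

start=S0; accept=S9,S10,S11; S0-x>S1; S0-y>S2; S1-x>S1; S1-y>S3; S2-x>S4; S2-y>S5; S3-x>S6; S3-y>S5; S4-x>S4; S4-y>S7; S5-x>S8; S5-y>S9; S6-x>S6; S6-y>S6; S7-x>S6; S7-y>S9; S8-x>S8; S8-y>S10; S9-x>S11; S9-y>S9; S10-x>S6; S10-y>S9; S11-x>S11; S11-y>S10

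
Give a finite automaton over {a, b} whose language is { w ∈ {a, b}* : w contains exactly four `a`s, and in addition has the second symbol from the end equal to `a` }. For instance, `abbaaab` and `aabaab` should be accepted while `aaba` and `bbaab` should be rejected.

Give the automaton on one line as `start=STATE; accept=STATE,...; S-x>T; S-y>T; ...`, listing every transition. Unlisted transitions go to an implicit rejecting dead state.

start=S0; accept=S4,S7; S0-a>S1; S0-b>S0; S1-a>S2; S1-b>S1; S2-a>S3; S2-b>S2; S3-a>S4; S3-b>S5; S4-a>S6; S4-b>S7; S5-a>S8; S5-b>S5; S6-a>S6; S6-b>S6; S7-a>S6; S7-b>S6; S8-a>S6; S8-b>S7

Handle the two conditions separately and then intersect. The first has 6 states tracking the count of `a`s, saturating at 5; the second has 7 states tracking the last 2 symbols read. A product state is a pair (one from each), accepting exactly when both do. Minimizing collapses redundant product states.
9 states suffice.
        a   b  
>  S0   S1  S0 
   S1   S2  S1 
   S2   S3  S2 
   S3   S4  S5 
 * S4   S6  S7 
   S5   S8  S5 
   S6   S6  S6 
 * S7   S6  S6 
   S8   S6  S7 
(> = start, * = accepting)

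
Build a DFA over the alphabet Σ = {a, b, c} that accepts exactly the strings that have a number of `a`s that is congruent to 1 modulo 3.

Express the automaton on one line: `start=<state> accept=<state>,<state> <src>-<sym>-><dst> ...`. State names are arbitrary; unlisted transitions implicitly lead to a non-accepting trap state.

start=q0 accept=q1 q0-a->q1 q0-b->q0 q0-c->q0 q1-a->q2 q1-b->q1 q1-c->q1 q2-a->q0 q2-b->q2 q2-c->q2

Keep the running count of `a`s modulo 3: each `a` advances along the cycle q0 → q1 → q2 → q0 while other symbols loop. Accept at q1.
3 states suffice.
        a   b   c  
>  q0   q1  q0  q0 
 * q1   q2  q1  q1 
   q2   q0  q2  q2 
(> = start, * = accepting)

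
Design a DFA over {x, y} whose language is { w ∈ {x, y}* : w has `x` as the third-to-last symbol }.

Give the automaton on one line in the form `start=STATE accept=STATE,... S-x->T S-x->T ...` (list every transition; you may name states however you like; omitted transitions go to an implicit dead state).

start=A accept=H,I,J,K A-x->B A-y->C B-x->D B-y->E C-x->F C-y->G D-x->H D-y->I E-x->J E-y->K F-x->L F-y->M G-x->N G-y->O H-x->H H-y->I I-x->J I-y->K J-x->L J-y->M K-x->N K-y->O L-x->H L-y->I M-x->J M-y->K N-x->L N-y->M O-x->N O-y->O

A DFA must remember the last 3 symbols (since which symbol is third-to-last isn't known until the input ends). Use one state per possible window of the last ≤3 symbols; accept from those whose window starts with `x`.
       x  y 
>  A   B  C 
   B   D  E 
   C   F  G 
   D   H  I 
   E   J  K 
   F   L  M 
   G   N  O 
 * H   H  I 
 * I   J  K 
 * J   L  M 
 * K   N  O 
   L   H  I 
   M   J  K 
   N   L  M 
   O   N  O 
(> = start, * = accepting)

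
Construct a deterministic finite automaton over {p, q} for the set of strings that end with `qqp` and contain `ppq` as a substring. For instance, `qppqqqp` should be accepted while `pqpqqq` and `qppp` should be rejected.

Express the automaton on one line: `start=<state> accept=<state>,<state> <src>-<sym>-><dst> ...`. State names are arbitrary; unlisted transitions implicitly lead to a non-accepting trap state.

Run two small machines in parallel and take their product. One (4 states) tracks how much of the suffix `qqp` has currently been matched; the other (4 states) tracks whether and how much of `ppq` has been seen. Each combined state is a pair, one component from each; accept when both components accept.
A 10-state machine:
       p  q 
>  A   B  C 
   B   D  C 
   C   B  E 
   D   D  F 
   E   G  E 
   F   H  I 
   G   D  C 
   H   H  F 
   I   J  I 
 * J   H  F 
(> = start, * = accepting)

start=A accept=J A-p->B A-q->C B-p->D B-q->C C-p->B C-q->E D-p->D D-q->F E-p->G E-q->E F-p->H F-q->I G-p->D G-q->C H-p->H H-q->F I-p->J I-q->I J-p->H J-q->F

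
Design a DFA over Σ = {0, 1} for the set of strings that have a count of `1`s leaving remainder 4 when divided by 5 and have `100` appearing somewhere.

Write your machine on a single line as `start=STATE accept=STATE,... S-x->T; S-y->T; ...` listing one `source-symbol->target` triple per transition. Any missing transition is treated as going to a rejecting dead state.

Handle the two conditions separately and then intersect. The first has 5 states tracking the count of `1`s modulo 5; the second has 4 states tracking whether and how much of `100` has been seen. A product state is a pair (one from each), accepting exactly when both do.
          0    1  
>  q0     q0   q1 
   q1     q2   q3 
   q2     q4   q3 
   q3     q5   q6 
   q4     q4   q7 
   q5     q7   q6 
   q6     q8   q9 
   q7     q7  q10 
   q8    q10   q9 
   q9    q11  q12 
   q10   q10  q13 
   q11   q13  q12 
   q12   q14   q1 
 * q13   q13  q15 
   q14   q15   q1 
   q15   q15   q4 
(> = start, * = accepting)

start=q0; accept=q13; q0-0->q0; q0-1->q1; q1-0->q2; q1-1->q3; q2-0->q4; q2-1->q3; q3-0->q5; q3-1->q6; q4-0->q4; q4-1->q7; q5-0->q7; q5-1->q6; q6-0->q8; q6-1->q9; q7-0->q7; q7-1->q10; q8-0->q10; q8-1->q9; q9-0->q11; q9-1->q12; q10-0->q10; q10-1->q13; q11-0->q13; q11-1->q12; q12-0->q14; q12-1->q1; q13-0->q13; q13-1->q15; q14-0->q15; q14-1->q1; q15-0->q15; q15-1->q4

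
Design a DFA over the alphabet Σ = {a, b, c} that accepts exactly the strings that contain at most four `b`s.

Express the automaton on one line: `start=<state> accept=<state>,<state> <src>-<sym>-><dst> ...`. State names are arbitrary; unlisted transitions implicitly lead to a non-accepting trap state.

Only the number of `b`s matters, and only up to 5. Make a chain S0 → S1 → S2 → S3 → S4 → S5 advanced by each `b` (with S5 absorbing); every other symbol self-loops. The accepting set is {S0, S1, S2, S3, S4}.
A 6-state machine:
        a   b   c  
>* S0   S0  S1  S0 
 * S1   S1  S2  S1 
 * S2   S2  S3  S2 
 * S3   S3  S4  S3 
 * S4   S4  S5  S4 
   S5   S5  S5  S5 
(> = start, * = accepting)

start=S0 accept=S0,S1,S2,S3,S4 S0-a->S0 S0-b->S1 S0-c->S0 S1-a->S1 S1-b->S2 S1-c->S1 S2-a->S2 S2-b->S3 S2-c->S2 S3-a->S3 S3-b->S4 S3-c->S3 S4-a->S4 S4-b->S5 S4-c->S4 S5-a->S5 S5-b->S5 S5-c->S5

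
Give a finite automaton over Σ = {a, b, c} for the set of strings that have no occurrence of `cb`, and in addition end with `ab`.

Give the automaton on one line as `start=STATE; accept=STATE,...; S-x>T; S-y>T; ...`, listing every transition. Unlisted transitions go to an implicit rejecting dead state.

Handle the two conditions separately and then intersect. The first has 3 states tracking partial matches of the forbidden pattern `cb`; the second has 3 states tracking how much of the suffix `ab` has currently been matched. A product state is a pair (one from each), accepting exactly when both do.
A 7-state machine:
        a   b   c  
>  s0   s1  s0  s2 
   s1   s1  s3  s2 
   s2   s1  s4  s2 
 * s3   s1  s0  s2 
   s4   s5  s4  s4 
   s5   s5  s6  s4 
   s6   s5  s4  s4 
(> = start, * = accepting)

start=s0; accept=s3; s0-a>s1; s0-b>s0; s0-c>s2; s1-a>s1; s1-b>s3; s1-c>s2; s2-a>s1; s2-b>s4; s2-c>s2; s3-a>s1; s3-b>s0; s3-c>s2; s4-a>s5; s4-b>s4; s4-c>s4; s5-a>s5; s5-b>s6; s5-c>s4; s6-a>s5; s6-b>s4; s6-c>s4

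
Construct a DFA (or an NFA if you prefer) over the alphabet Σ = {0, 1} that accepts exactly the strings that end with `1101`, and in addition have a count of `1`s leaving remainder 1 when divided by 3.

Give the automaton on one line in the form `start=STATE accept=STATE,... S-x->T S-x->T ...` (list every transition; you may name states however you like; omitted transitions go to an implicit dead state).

start=q0 accept=q6 q0-0->q0 q0-1->q1 q1-0->q1 q1-1->q2 q2-0->q3 q2-1->q4 q3-0->q3 q3-1->q0 q4-0->q5 q4-1->q1 q5-0->q0 q5-1->q6 q6-0->q1 q6-1->q2

Handle the two conditions separately and then intersect. One (5 states) tracks how much of the suffix `1101` has currently been matched; the other (3 states) tracks the count of `1`s modulo 3. Each combined state is a pair, one component from each; accept when both components accept. Equivalent product states are then merged.
7 states suffice.
        0   1  
>  q0   q0  q1 
   q1   q1  q2 
   q2   q3  q4 
   q3   q3  q0 
   q4   q5  q1 
   q5   q0  q6 
 * q6   q1  q2 
(> = start, * = accepting)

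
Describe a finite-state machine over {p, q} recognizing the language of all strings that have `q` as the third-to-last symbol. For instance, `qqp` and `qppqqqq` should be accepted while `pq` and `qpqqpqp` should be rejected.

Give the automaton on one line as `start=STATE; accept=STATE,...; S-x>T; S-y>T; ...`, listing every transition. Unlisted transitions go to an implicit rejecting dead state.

start=A; accept=L,M,N,O; A-p>B; A-q>C; B-p>D; B-q>E; C-p>F; C-q>G; D-p>H; D-q>I; E-p>J; E-q>K; F-p>L; F-q>M; G-p>N; G-q>O; H-p>H; H-q>I; I-p>J; I-q>K; J-p>L; J-q>M; K-p>N; K-q>O; L-p>H; L-q>I; M-p>J; M-q>K; N-p>L; N-q>M; O-p>N; O-q>O

A DFA must remember the last 3 symbols (since which symbol is third-to-last isn't known until the input ends). Use one state per possible window of the last ≤3 symbols; accept from those whose window starts with `q`.
A 15-state machine:
       p  q 
>  A   B  C 
   B   D  E 
   C   F  G 
   D   H  I 
   E   J  K 
   F   L  M 
   G   N  O 
   H   H  I 
   I   J  K 
   J   L  M 
   K   N  O 
 * L   H  I 
 * M   J  K 
 * N   L  M 
 * O   N  O 
(> = start, * = accepting)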